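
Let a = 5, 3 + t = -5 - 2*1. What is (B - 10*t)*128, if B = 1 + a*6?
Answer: 16768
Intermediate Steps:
t = -10 (t = -3 + (-5 - 2*1) = -3 + (-5 - 2) = -3 - 7 = -10)
B = 31 (B = 1 + 5*6 = 1 + 30 = 31)
(B - 10*t)*128 = (31 - 10*(-10))*128 = (31 + 100)*128 = 131*128 = 16768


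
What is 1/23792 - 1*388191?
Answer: -9235840271/23792 ≈ -3.8819e+5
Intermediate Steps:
1/23792 - 1*388191 = 1/23792 - 388191 = -9235840271/23792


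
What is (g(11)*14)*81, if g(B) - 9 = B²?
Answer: 147420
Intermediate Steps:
g(B) = 9 + B²
(g(11)*14)*81 = ((9 + 11²)*14)*81 = ((9 + 121)*14)*81 = (130*14)*81 = 1820*81 = 147420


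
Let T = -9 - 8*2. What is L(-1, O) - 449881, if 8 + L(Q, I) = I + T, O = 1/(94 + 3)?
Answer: -43641657/97 ≈ -4.4991e+5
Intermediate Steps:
T = -25 (T = -9 - 16 = -25)
O = 1/97 ≈ 0.010309
L(Q, I) = -33 + I (L(Q, I) = -8 + (I - 25) = -8 + (-25 + I) = -33 + I)
L(-1, O) - 449881 = (-33 + 1/97) - 449881 = -3200/97 - 449881 = -43641657/97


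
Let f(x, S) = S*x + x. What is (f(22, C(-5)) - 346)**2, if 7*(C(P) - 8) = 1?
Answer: 1028196/49 ≈ 20984.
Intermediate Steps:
C(P) = 57/7 (C(P) = 8 + (1/7)*1 = 8 + 1/7 = 57/7)
f(x, S) = x + S*x
(f(22, C(-5)) - 346)**2 = (22*(1 + 57/7) - 346)**2 = (22*(64/7) - 346)**2 = (1408/7 - 346)**2 = (-1014/7)**2 = 1028196/49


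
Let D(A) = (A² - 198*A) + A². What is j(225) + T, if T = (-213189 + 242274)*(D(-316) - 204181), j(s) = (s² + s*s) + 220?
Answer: 1689910885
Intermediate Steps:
D(A) = -198*A + 2*A²
j(s) = 220 + 2*s² (j(s) = (s² + s²) + 220 = 2*s² + 220 = 220 + 2*s²)
T = 1689809415 (T = (-213189 + 242274)*(2*(-316)*(-99 - 316) - 204181) = 29085*(2*(-316)*(-415) - 204181) = 29085*(262280 - 204181) = 29085*58099 = 1689809415)
j(225) + T = (220 + 2*225²) + 1689809415 = (220 + 2*50625) + 1689809415 = (220 + 101250) + 1689809415 = 101470 + 1689809415 = 1689910885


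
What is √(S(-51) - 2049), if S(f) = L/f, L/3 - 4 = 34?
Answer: I*√592807/17 ≈ 45.291*I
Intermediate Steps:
L = 114 (L = 12 + 3*34 = 12 + 102 = 114)
S(f) = 114/f
√(S(-51) - 2049) = √(114/(-51) - 2049) = √(114*(-1/51) - 2049) = √(-38/17 - 2049) = √(-34871/17) = I*√592807/17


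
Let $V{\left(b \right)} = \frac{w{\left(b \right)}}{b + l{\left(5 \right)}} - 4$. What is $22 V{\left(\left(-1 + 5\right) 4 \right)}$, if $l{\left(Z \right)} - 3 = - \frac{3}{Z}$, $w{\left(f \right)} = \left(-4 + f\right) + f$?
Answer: $- \frac{1254}{23} \approx -54.522$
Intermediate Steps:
$w{\left(f \right)} = -4 + 2 f$
$l{\left(Z \right)} = 3 - \frac{3}{Z}$
$V{\left(b \right)} = -4 + \frac{-4 + 2 b}{\frac{12}{5} + b}$ ($V{\left(b \right)} = \frac{-4 + 2 b}{b + \left(3 - \frac{3}{5}\right)} - 4 = \frac{-4 + 2 b}{b + \frac{12}{5}} - 4 = \frac{-4 + 2 b}{\frac{12}{5} + b} - 4 = -4 + \frac{-4 + 2 b}{\frac{12}{5} + b}$)
$22 V{\left(\left(-1 + 5\right) 4 \right)} = 22 \frac{2 \left(-34 - 5 \left(-1 + 5\right) 4\right)}{12 + 5 \left(-1 + 5\right) 4} = 22 \frac{2 \left(-34 - 5 \cdot 4 \cdot 4\right)}{12 + 5 \cdot 4 \cdot 4} = 22 \frac{2 \left(-34 - 80\right)}{12 + 5 \cdot 16} = 22 \frac{2 \left(-34 - 80\right)}{12 + 80} = 22 \cdot 2 \cdot \frac{1}{92} \left(-114\right) = 22 \left(- \frac{57}{23}\right) = - \frac{1254}{23}$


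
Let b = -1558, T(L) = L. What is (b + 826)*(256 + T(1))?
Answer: -188124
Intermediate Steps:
(b + 826)*(256 + T(1)) = (-1558 + 826)*(256 + 1) = -732*257 = -188124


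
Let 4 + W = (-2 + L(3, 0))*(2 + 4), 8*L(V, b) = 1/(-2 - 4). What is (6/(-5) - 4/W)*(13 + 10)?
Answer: -14122/645 ≈ -21.895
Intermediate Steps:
L(V, b) = -1/48 (L(V, b) = 1/(8*(-2 - 4)) = (⅛)/(-6) = (⅛)*(-⅙) = -1/48)
W = -129/8 (W = -4 + (-2 - 1/48)*(2 + 4) = -4 - 97/48*6 = -4 - 97/8 = -129/8 ≈ -16.125)
(6/(-5) - 4/W)*(13 + 10) = (6/(-5) - 4/(-129/8))*(13 + 10) = (6*(-⅕) - 4*(-8/129))*23 = (-6/5 + 32/129)*23 = -614/645*23 = -14122/645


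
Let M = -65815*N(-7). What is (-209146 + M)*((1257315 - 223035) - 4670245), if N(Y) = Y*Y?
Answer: 12486198323165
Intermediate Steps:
N(Y) = Y²
M = -3224935 (M = -65815*(-7)² = -65815*49 = -3224935)
(-209146 + M)*((1257315 - 223035) - 4670245) = (-209146 - 3224935)*((1257315 - 223035) - 4670245) = -3434081*(1034280 - 4670245) = -3434081*(-3635965) = 12486198323165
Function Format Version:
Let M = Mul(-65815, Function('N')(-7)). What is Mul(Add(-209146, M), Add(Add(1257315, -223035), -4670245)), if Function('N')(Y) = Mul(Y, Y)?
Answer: 12486198323165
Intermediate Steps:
Function('N')(Y) = Pow(Y, 2)
M = -3224935 (M = Mul(-65815, Pow(-7, 2)) = Mul(-65815, 49) = -3224935)
Mul(Add(-209146, M), Add(Add(1257315, -223035), -4670245)) = Mul(Add(-209146, -3224935), Add(Add(1257315, -223035), -4670245)) = Mul(-3434081, Add(1034280, -4670245)) = Mul(-3434081, -3635965) = 12486198323165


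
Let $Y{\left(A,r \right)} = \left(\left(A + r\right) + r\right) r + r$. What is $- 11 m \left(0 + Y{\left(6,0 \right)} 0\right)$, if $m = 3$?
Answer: $0$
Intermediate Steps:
$Y{\left(A,r \right)} = r + r \left(A + 2 r\right)$ ($Y{\left(A,r \right)} = \left(A + 2 r\right) r + r = r \left(A + 2 r\right) + r = r + r \left(A + 2 r\right)$)
$- 11 m \left(0 + Y{\left(6,0 \right)} 0\right) = \left(-11\right) 3 \left(0 + 0 \left(1 + 6 + 2 \cdot 0\right) 0\right) = - 33 \left(0 + 0 \left(1 + 6 + 0\right) 0\right) = - 33 \left(0 + 0 \cdot 7 \cdot 0\right) = - 33 \left(0 + 0 \cdot 0\right) = - 33 \left(0 + 0\right) = \left(-33\right) 0 = 0$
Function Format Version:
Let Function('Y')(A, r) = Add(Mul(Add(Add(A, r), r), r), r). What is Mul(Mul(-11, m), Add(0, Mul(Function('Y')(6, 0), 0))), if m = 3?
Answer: 0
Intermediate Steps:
Function('Y')(A, r) = Add(r, Mul(r, Add(A, Mul(2, r)))) (Function('Y')(A, r) = Add(Mul(Add(A, Mul(2, r)), r), r) = Add(Mul(r, Add(A, Mul(2, r))), r) = Add(r, Mul(r, Add(A, Mul(2, r)))))
Mul(Mul(-11, m), Add(0, Mul(Function('Y')(6, 0), 0))) = Mul(Mul(-11, 3), Add(0, Mul(Mul(0, Add(1, 6, Mul(2, 0))), 0))) = Mul(-33, Add(0, Mul(Mul(0, Add(1, 6, 0)), 0))) = Mul(-33, Add(0, Mul(Mul(0, 7), 0))) = Mul(-33, Add(0, Mul(0, 0))) = Mul(-33, Add(0, 0)) = Mul(-33, 0) = 0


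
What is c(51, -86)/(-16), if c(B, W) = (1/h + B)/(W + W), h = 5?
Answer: 4/215 ≈ 0.018605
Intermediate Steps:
c(B, W) = (⅕ + B)/(2*W) (c(B, W) = (1/5 + B)/(W + W) = (⅕ + B)/((2*W)) = (⅕ + B)*(1/(2*W)) = (⅕ + B)/(2*W))
c(51, -86)/(-16) = ((⅒)*(1 + 5*51)/(-86))/(-16) = ((⅒)*(-1/86)*(1 + 255))*(-1/16) = ((⅒)*(-1/86)*256)*(-1/16) = -64/215*(-1/16) = 4/215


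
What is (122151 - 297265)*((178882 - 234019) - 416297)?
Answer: 82554693476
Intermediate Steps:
(122151 - 297265)*((178882 - 234019) - 416297) = -175114*(-55137 - 416297) = -175114*(-471434) = 82554693476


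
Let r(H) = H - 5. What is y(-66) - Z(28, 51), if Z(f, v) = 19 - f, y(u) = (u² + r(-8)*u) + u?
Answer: 5157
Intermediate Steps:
r(H) = -5 + H
y(u) = u² - 12*u (y(u) = (u² + (-5 - 8)*u) + u = (u² - 13*u) + u = u² - 12*u)
y(-66) - Z(28, 51) = -66*(-12 - 66) - (19 - 1*28) = -66*(-78) - (19 - 28) = 5148 - 1*(-9) = 5148 + 9 = 5157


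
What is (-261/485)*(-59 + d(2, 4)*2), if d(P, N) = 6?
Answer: 12267/485 ≈ 25.293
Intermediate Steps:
(-261/485)*(-59 + d(2, 4)*2) = (-261/485)*(-59 + 6*2) = (-261*1/485)*(-59 + 12) = -261/485*(-47) = 12267/485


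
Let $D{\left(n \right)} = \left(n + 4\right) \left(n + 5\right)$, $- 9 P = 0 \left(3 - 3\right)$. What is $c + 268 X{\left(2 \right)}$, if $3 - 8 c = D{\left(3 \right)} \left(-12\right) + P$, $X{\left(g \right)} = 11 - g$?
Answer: $\frac{19971}{8} \approx 2496.4$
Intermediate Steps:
$P = 0$ ($P = - \frac{0 \left(3 - 3\right)}{9} = - \frac{0 \cdot 0}{9} = \left(- \frac{1}{9}\right) 0 = 0$)
$D{\left(n \right)} = \left(4 + n\right) \left(5 + n\right)$
$c = \frac{675}{8}$ ($c = \frac{3}{8} - \frac{\left(20 + 3^{2} + 9 \cdot 3\right) \left(-12\right) + 0}{8} = \frac{3}{8} - \frac{\left(20 + 9 + 27\right) \left(-12\right) + 0}{8} = \frac{3}{8} - \frac{56 \left(-12\right) + 0}{8} = \frac{3}{8} - \frac{-672 + 0}{8} = \frac{3}{8} - -84 = \frac{3}{8} + 84 = \frac{675}{8} \approx 84.375$)
$c + 268 X{\left(2 \right)} = \frac{675}{8} + 268 \left(11 - 2\right) = \frac{675}{8} + 268 \cdot 9 = \frac{675}{8} + 2412 = \frac{19971}{8}$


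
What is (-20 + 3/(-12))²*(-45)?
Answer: -295245/16 ≈ -18453.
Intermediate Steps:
(-20 + 3/(-12))²*(-45) = (-20 + 3*(-1/12))²*(-45) = (-20 - ¼)²*(-45) = (-81/4)²*(-45) = (6561/16)*(-45) = -295245/16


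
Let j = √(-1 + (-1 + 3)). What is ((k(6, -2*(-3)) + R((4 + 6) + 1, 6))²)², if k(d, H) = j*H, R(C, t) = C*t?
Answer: 26873856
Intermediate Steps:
j = 1 (j = √(-1 + 2) = √1 = 1)
k(d, H) = H (k(d, H) = 1*H = H)
((k(6, -2*(-3)) + R((4 + 6) + 1, 6))²)² = ((-2*(-3) + ((4 + 6) + 1)*6)²)² = ((6 + (10 + 1)*6)²)² = ((6 + 11*6)²)² = ((6 + 66)²)² = (72²)² = 5184² = 26873856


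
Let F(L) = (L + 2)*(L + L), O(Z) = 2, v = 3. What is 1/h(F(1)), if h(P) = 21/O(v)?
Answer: 2/21 ≈ 0.095238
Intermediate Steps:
F(L) = 2*L*(2 + L) (F(L) = (2 + L)*(2*L) = 2*L*(2 + L))
h(P) = 21/2
1/h(F(1)) = 1/(21/2) = 2/21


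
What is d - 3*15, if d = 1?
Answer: -44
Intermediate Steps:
d - 3*15 = 1 - 3*15 = 1 - 45 = -44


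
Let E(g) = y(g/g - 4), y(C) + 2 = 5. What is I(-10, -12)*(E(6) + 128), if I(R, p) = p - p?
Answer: 0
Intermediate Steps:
I(R, p) = 0
y(C) = 3 (y(C) = -2 + 5 = 3)
E(g) = 3
I(-10, -12)*(E(6) + 128) = 0*(3 + 128) = 0*131 = 0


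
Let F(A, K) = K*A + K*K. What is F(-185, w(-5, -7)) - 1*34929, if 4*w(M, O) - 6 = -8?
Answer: -139345/4 ≈ -34836.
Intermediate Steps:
w(M, O) = -½ (w(M, O) = 3/2 + (¼)*(-8) = 3/2 - 2 = -½)
F(A, K) = K² + A*K (F(A, K) = A*K + K² = K² + A*K)
F(-185, w(-5, -7)) - 1*34929 = -(-185 - ½)/2 - 1*34929 = -½*(-371/2) - 34929 = 371/4 - 34929 = -139345/4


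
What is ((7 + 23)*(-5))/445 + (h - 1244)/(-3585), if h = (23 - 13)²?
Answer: -5734/319065 ≈ -0.017971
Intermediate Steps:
h = 100 (h = 10² = 100)
((7 + 23)*(-5))/445 + (h - 1244)/(-3585) = ((7 + 23)*(-5))/445 + (100 - 1244)/(-3585) = (30*(-5))*(1/445) - 1144*(-1/3585) = -150*1/445 + 1144/3585 = -30/89 + 1144/3585 = -5734/319065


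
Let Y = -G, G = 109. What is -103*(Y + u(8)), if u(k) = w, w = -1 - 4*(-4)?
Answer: 9682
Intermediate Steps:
w = 15 (w = -1 + 16 = 15)
u(k) = 15
Y = -109 (Y = -1*109 = -109)
-103*(Y + u(8)) = -103*(-109 + 15) = -103*(-94) = 9682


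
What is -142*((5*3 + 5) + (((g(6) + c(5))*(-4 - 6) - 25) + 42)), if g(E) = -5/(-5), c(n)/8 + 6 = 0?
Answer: -71994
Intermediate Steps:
c(n) = -48 (c(n) = -48 + 8*0 = -48 + 0 = -48)
g(E) = 1 (g(E) = -5*(-1/5) = 1)
-142*((5*3 + 5) + (((g(6) + c(5))*(-4 - 6) - 25) + 42)) = -142*((5*3 + 5) + (((1 - 48)*(-4 - 6) - 25) + 42)) = -142*((15 + 5) + ((-47*(-10) - 25) + 42)) = -142*(20 + ((470 - 25) + 42)) = -142*(20 + (445 + 42)) = -142*(20 + 487) = -142*507 = -71994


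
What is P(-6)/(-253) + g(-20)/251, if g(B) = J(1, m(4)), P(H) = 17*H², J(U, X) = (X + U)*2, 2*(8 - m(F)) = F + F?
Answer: -151082/63503 ≈ -2.3791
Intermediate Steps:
m(F) = 8 - F (m(F) = 8 - (F + F)/2 = 8 - F)
J(U, X) = 2*U + 2*X (J(U, X) = (U + X)*2 = 2*U + 2*X)
g(B) = 10 (g(B) = 2*1 + 2*(8 - 1*4) = 2 + 2*(8 - 4) = 2 + 2*4 = 2 + 8 = 10)
P(-6)/(-253) + g(-20)/251 = (17*(-6)²)/(-253) + 10/251 = (17*36)*(-1/253) + 10*(1/251) = 612*(-1/253) + 10/251 = -612/253 + 10/251 = -151082/63503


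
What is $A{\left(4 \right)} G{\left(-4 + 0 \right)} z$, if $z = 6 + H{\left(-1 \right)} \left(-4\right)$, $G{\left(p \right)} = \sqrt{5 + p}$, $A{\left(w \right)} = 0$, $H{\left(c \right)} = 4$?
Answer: $0$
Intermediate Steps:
$z = -10$ ($z = 6 + 4 \left(-4\right) = 6 - 16 = -10$)
$A{\left(4 \right)} G{\left(-4 + 0 \right)} z = 0 \sqrt{5 + \left(-4 + 0\right)} \left(-10\right) = 0 \sqrt{5 - 4} \left(-10\right) = 0 \sqrt{1} \left(-10\right) = 0 \cdot 1 \left(-10\right) = 0 \left(-10\right) = 0$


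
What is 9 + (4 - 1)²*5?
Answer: 54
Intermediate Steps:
9 + (4 - 1)²*5 = 9 + 3²*5 = 9 + 9*5 = 9 + 45 = 54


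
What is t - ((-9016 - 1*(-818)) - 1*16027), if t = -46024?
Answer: -21799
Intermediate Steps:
t - ((-9016 - 1*(-818)) - 1*16027) = -46024 - ((-9016 - 1*(-818)) - 1*16027) = -46024 - ((-9016 + 818) - 16027) = -46024 - (-8198 - 16027) = -46024 - 1*(-24225) = -46024 + 24225 = -21799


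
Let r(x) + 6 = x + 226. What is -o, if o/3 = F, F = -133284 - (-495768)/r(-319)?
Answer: 4563628/11 ≈ 4.1488e+5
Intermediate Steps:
r(x) = 220 + x (r(x) = -6 + (x + 226) = -6 + (226 + x) = 220 + x)
F = -4563628/33 (F = -133284 - (-495768)/(220 - 319) = -133284 - (-495768)/(-99) = -133284 - (-495768)*(-1)/99 = -133284 - 1*165256/33 = -133284 - 165256/33 = -4563628/33 ≈ -1.3829e+5)
o = -4563628/11 (o = 3*(-4563628/33) = -4563628/11 ≈ -4.1488e+5)
-o = -1*(-4563628/11) = 4563628/11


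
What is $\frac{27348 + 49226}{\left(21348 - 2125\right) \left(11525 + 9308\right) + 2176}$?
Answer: $\frac{76574}{400474935} \approx 0.00019121$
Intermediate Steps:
$\frac{27348 + 49226}{\left(21348 - 2125\right) \left(11525 + 9308\right) + 2176} = \frac{76574}{19223 \cdot 20833 + 2176} = \frac{76574}{400472759 + 2176} = \frac{76574}{400474935}$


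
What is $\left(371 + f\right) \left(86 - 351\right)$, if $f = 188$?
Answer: $-148135$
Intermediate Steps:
$\left(371 + f\right) \left(86 - 351\right) = \left(371 + 188\right) \left(86 - 351\right) = 559 \left(-265\right) = -148135$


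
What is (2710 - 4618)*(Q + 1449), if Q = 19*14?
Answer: -3272220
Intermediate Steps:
Q = 266
(2710 - 4618)*(Q + 1449) = (2710 - 4618)*(266 + 1449) = -1908*1715 = -3272220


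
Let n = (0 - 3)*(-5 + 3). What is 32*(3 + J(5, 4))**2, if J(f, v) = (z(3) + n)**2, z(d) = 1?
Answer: 86528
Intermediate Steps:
n = 6 (n = -3*(-2) = 6)
J(f, v) = 49 (J(f, v) = (1 + 6)**2 = 7**2 = 49)
32*(3 + J(5, 4))**2 = 32*(3 + 49)**2 = 32*52**2 = 32*2704 = 86528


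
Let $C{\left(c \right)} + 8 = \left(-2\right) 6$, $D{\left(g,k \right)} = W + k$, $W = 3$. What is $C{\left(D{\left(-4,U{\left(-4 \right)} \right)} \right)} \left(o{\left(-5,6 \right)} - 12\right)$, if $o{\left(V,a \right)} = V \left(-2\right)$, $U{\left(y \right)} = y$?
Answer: $40$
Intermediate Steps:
$D{\left(g,k \right)} = 3 + k$
$C{\left(c \right)} = -20$ ($C{\left(c \right)} = -8 - 12 = -20$)
$o{\left(V,a \right)} = - 2 V$
$C{\left(D{\left(-4,U{\left(-4 \right)} \right)} \right)} \left(o{\left(-5,6 \right)} - 12\right) = - 20 \left(\left(-2\right) \left(-5\right) - 12\right) = - 20 \left(10 - 12\right) = \left(-20\right) \left(-2\right) = 40$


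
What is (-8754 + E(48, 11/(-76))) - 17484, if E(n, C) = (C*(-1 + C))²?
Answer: -875355858039/33362176 ≈ -26238.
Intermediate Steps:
E(n, C) = C²*(-1 + C)²
(-8754 + E(48, 11/(-76))) - 17484 = (-8754 + (11/(-76))²*(-1 + 11/(-76))²) - 17484 = (-8754 + (11*(-1/76))²*(-1 + 11*(-1/76))²) - 17484 = (-8754 + (-11/76)²*(-1 - 11/76)²) - 17484 = (-8754 + 121*(-87/76)²/5776) - 17484 = (-8754 + (121/5776)*(7569/5776)) - 17484 = (-8754 + 915849/33362176) - 17484 = -292051572855/33362176 - 17484 = -875355858039/33362176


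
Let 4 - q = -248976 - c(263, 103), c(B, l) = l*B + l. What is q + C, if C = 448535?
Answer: 724707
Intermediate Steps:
c(B, l) = l + B*l (c(B, l) = B*l + l = l + B*l)
q = 276172 (q = 4 - (-248976 - 103*(1 + 263)) = 4 - (-248976 - 103*264) = 4 - (-248976 - 1*27192) = 4 - (-248976 - 27192) = 4 - 1*(-276168) = 4 + 276168 = 276172)
q + C = 276172 + 448535 = 724707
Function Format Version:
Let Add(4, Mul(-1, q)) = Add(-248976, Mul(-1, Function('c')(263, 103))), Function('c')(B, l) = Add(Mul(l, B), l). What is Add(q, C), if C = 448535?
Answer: 724707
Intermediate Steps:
Function('c')(B, l) = Add(l, Mul(B, l)) (Function('c')(B, l) = Add(Mul(B, l), l) = Add(l, Mul(B, l)))
q = 276172 (q = Add(4, Mul(-1, Add(-248976, Mul(-1, Mul(103, Add(1, 263)))))) = Add(4, Mul(-1, Add(-248976, Mul(-1, Mul(103, 264))))) = Add(4, Mul(-1, Add(-248976, Mul(-1, 27192)))) = Add(4, Mul(-1, Add(-248976, -27192))) = Add(4, Mul(-1, -276168)) = Add(4, 276168) = 276172)
Add(q, C) = Add(276172, 448535) = 724707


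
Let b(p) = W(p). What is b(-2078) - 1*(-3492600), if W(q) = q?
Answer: 3490522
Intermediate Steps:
b(p) = p
b(-2078) - 1*(-3492600) = -2078 - 1*(-3492600) = -2078 + 3492600 = 3490522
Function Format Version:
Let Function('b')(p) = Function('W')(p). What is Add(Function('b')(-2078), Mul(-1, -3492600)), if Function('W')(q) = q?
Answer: 3490522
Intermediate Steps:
Function('b')(p) = p
Add(Function('b')(-2078), Mul(-1, -3492600)) = Add(-2078, Mul(-1, -3492600)) = Add(-2078, 3492600) = 3490522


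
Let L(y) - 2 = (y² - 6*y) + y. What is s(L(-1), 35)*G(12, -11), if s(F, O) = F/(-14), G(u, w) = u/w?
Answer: 48/77 ≈ 0.62338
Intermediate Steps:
L(y) = 2 + y² - 5*y (L(y) = 2 + ((y² - 6*y) + y) = 2 + (y² - 5*y) = 2 + y² - 5*y)
s(F, O) = -F/14 (s(F, O) = F*(-1/14) = -F/14)
s(L(-1), 35)*G(12, -11) = (-(2 + (-1)² - 5*(-1))/14)*(12/(-11)) = (-(2 + 1 + 5)/14)*(12*(-1/11)) = -1/14*8*(-12/11) = -4/7*(-12/11) = 48/77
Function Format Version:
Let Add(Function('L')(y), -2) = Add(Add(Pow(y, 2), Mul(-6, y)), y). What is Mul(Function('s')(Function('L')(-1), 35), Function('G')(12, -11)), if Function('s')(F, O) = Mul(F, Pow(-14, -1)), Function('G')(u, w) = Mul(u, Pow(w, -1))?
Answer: Rational(48, 77) ≈ 0.62338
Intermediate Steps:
Function('L')(y) = Add(2, Pow(y, 2), Mul(-5, y)) (Function('L')(y) = Add(2, Add(Add(Pow(y, 2), Mul(-6, y)), y)) = Add(2, Add(Pow(y, 2), Mul(-5, y))) = Add(2, Pow(y, 2), Mul(-5, y)))
Function('s')(F, O) = Mul(Rational(-1, 14), F) (Function('s')(F, O) = Mul(F, Rational(-1, 14)) = Mul(Rational(-1, 14), F))
Mul(Function('s')(Function('L')(-1), 35), Function('G')(12, -11)) = Mul(Mul(Rational(-1, 14), Add(2, Pow(-1, 2), Mul(-5, -1))), Mul(12, Pow(-11, -1))) = Mul(Mul(Rational(-1, 14), Add(2, 1, 5)), Mul(12, Rational(-1, 11))) = Mul(Mul(Rational(-1, 14), 8), Rational(-12, 11)) = Mul(Rational(-4, 7), Rational(-12, 11)) = Rational(48, 77)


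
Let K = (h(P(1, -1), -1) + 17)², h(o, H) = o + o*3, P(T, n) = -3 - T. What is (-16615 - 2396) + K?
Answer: -19010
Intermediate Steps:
h(o, H) = 4*o (h(o, H) = o + 3*o = 4*o)
K = 1 (K = (4*(-3 - 1*1) + 17)² = (4*(-3 - 1) + 17)² = (4*(-4) + 17)² = (-16 + 17)² = 1² = 1)
(-16615 - 2396) + K = (-16615 - 2396) + 1 = -19011 + 1 = -19010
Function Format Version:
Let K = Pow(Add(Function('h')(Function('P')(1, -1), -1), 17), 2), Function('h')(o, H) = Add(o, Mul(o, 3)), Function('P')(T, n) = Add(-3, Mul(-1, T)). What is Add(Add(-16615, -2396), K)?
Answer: -19010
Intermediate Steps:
Function('h')(o, H) = Mul(4, o) (Function('h')(o, H) = Add(o, Mul(3, o)) = Mul(4, o))
K = 1 (K = Pow(Add(Mul(4, Add(-3, Mul(-1, 1))), 17), 2) = Pow(Add(Mul(4, Add(-3, -1)), 17), 2) = Pow(Add(Mul(4, -4), 17), 2) = Pow(Add(-16, 17), 2) = Pow(1, 2) = 1)
Add(Add(-16615, -2396), K) = Add(Add(-16615, -2396), 1) = Add(-19011, 1) = -19010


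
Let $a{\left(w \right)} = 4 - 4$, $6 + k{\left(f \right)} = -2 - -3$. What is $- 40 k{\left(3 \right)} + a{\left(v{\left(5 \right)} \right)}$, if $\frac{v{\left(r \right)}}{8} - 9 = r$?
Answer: $200$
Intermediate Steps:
$v{\left(r \right)} = 72 + 8 r$
$k{\left(f \right)} = -5$ ($k{\left(f \right)} = -6 - -1 = -6 + \left(-2 + 3\right) = -6 + 1 = -5$)
$a{\left(w \right)} = 0$ ($a{\left(w \right)} = 4 - 4 = 0$)
$- 40 k{\left(3 \right)} + a{\left(v{\left(5 \right)} \right)} = \left(-40\right) \left(-5\right) + 0 = 200 + 0 = 200$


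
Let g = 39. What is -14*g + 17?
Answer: -529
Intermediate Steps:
-14*g + 17 = -14*39 + 17 = -546 + 17 = -529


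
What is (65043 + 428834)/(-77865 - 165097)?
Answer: -493877/242962 ≈ -2.0327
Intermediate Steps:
(65043 + 428834)/(-77865 - 165097) = 493877/(-242962) = 493877*(-1/242962) = -493877/242962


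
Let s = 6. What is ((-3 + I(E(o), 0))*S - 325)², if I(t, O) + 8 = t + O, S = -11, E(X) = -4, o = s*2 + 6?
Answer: 25600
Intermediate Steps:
o = 18 (o = 6*2 + 6 = 12 + 6 = 18)
I(t, O) = -8 + O + t (I(t, O) = -8 + (t + O) = -8 + (O + t) = -8 + O + t)
((-3 + I(E(o), 0))*S - 325)² = ((-3 + (-8 + 0 - 4))*(-11) - 325)² = ((-3 - 12)*(-11) - 325)² = (-15*(-11) - 325)² = (165 - 325)² = (-160)² = 25600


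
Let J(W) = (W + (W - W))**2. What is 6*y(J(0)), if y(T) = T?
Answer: 0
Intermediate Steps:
J(W) = W**2 (J(W) = (W + 0)**2 = W**2)
6*y(J(0)) = 6*0**2 = 6*0 = 0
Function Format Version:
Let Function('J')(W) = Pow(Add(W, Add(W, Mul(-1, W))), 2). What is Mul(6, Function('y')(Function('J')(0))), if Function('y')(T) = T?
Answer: 0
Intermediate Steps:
Function('J')(W) = Pow(W, 2) (Function('J')(W) = Pow(Add(W, 0), 2) = Pow(W, 2))
Mul(6, Function('y')(Function('J')(0))) = Mul(6, Pow(0, 2)) = Mul(6, 0) = 0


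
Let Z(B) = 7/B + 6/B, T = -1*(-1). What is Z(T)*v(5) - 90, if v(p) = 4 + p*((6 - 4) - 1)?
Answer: 27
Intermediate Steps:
T = 1
v(p) = 4 + p (v(p) = 4 + p*(2 - 1) = 4 + p*1 = 4 + p)
Z(B) = 13/B
Z(T)*v(5) - 90 = (13/1)*(4 + 5) - 90 = (13*1)*9 - 90 = 13*9 - 90 = 117 - 90 = 27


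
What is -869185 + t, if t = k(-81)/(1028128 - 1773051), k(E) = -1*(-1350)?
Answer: -647475899105/744923 ≈ -8.6919e+5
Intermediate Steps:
k(E) = 1350
t = -1350/744923 (t = 1350/(1028128 - 1773051) = 1350/(-744923) = 1350*(-1/744923) = -1350/744923 ≈ -0.0018123)
-869185 + t = -869185 - 1350/744923 = -647475899105/744923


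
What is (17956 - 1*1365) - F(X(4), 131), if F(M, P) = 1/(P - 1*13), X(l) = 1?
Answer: 1957737/118 ≈ 16591.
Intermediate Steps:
F(M, P) = 1/(-13 + P) (F(M, P) = 1/(P - 13) = 1/(-13 + P))
(17956 - 1*1365) - F(X(4), 131) = (17956 - 1*1365) - 1/(-13 + 131) = (17956 - 1365) - 1/118 = 16591 - 1*1/118 = 16591 - 1/118 = 1957737/118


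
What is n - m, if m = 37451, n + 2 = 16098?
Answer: -21355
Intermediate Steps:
n = 16096 (n = -2 + 16098 = 16096)
n - m = 16096 - 1*37451 = 16096 - 37451 = -21355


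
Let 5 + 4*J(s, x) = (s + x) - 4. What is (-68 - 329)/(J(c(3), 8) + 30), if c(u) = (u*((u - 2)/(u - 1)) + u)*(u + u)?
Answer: -794/73 ≈ -10.877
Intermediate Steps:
c(u) = 2*u*(u + u*(-2 + u)/(-1 + u)) (c(u) = (u*((-2 + u)/(-1 + u)) + u)*(2*u) = (u*(-2 + u)/(-1 + u) + u)*(2*u) = (u + u*(-2 + u)/(-1 + u))*(2*u) = 2*u*(u + u*(-2 + u)/(-1 + u)))
J(s, x) = -9/4 + s/4 + x/4 (J(s, x) = -5/4 + ((s + x) - 4)/4 = -5/4 + (-4 + s + x)/4 = -5/4 + (-1 + s/4 + x/4) = -9/4 + s/4 + x/4)
(-68 - 329)/(J(c(3), 8) + 30) = (-68 - 329)/((-9/4 + (3**2*(-6 + 4*3)/(-1 + 3))/4 + (1/4)*8) + 30) = -397/((-9/4 + (9*(-6 + 12)/2)/4 + 2) + 30) = -397/((-9/4 + (9*(1/2)*6)/4 + 2) + 30) = -397/((-9/4 + (1/4)*27 + 2) + 30) = -397/((-9/4 + 27/4 + 2) + 30) = -397/(13/2 + 30) = -397/73/2 = -397*2/73 = -794/73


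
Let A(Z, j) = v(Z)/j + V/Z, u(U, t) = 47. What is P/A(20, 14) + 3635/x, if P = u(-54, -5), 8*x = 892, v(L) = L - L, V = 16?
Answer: 81485/892 ≈ 91.351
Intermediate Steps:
v(L) = 0
A(Z, j) = 16/Z (A(Z, j) = 0/j + 16/Z = 0 + 16/Z = 16/Z)
x = 223/2 (x = (⅛)*892 = 223/2 ≈ 111.50)
P = 47
P/A(20, 14) + 3635/x = 47/((16/20)) + 3635/(223/2) = 47/((16*(1/20))) + 3635*(2/223) = 47/(⅘) + 7270/223 = 47*(5/4) + 7270/223 = 235/4 + 7270/223 = 81485/892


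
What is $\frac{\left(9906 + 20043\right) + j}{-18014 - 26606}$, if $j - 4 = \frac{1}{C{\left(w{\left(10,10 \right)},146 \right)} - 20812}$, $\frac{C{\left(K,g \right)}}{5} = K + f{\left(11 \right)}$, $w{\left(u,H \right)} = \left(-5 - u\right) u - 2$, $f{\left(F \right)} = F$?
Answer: $- \frac{32224935}{48004427} \approx -0.67129$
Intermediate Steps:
$w{\left(u,H \right)} = -2 + u \left(-5 - u\right)$ ($w{\left(u,H \right)} = u \left(-5 - u\right) - 2 = -2 + u \left(-5 - u\right)$)
$C{\left(K,g \right)} = 55 + 5 K$ ($C{\left(K,g \right)} = 5 \left(K + 11\right) = 5 \left(11 + K\right) = 55 + 5 K$)
$j = \frac{86067}{21517}$ ($j = 4 + \frac{1}{\left(55 + 5 \left(-2 - 10^{2} - 50\right)\right) - 20812} = 4 + \frac{1}{\left(55 + 5 \left(-2 - 100 - 50\right)\right) - 20812} = 4 + \frac{1}{\left(55 + 5 \left(-152\right)\right) - 20812} = 4 + \frac{1}{\left(55 - 760\right) - 20812} = 4 + \frac{1}{-705 - 20812} = 4 + \frac{1}{-21517} = 4 - \frac{1}{21517} = \frac{86067}{21517} \approx 4.0$)
$\frac{\left(9906 + 20043\right) + j}{-18014 - 26606} = \frac{\left(9906 + 20043\right) + \frac{86067}{21517}}{-18014 - 26606} = \frac{29949 + \frac{86067}{21517}}{-44620} = \frac{644498700}{21517} \left(- \frac{1}{44620}\right) = - \frac{32224935}{48004427}$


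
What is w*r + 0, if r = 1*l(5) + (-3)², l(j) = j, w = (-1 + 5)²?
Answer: 224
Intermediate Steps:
w = 16 (w = 4² = 16)
r = 14 (r = 1*5 + (-3)² = 5 + 9 = 14)
w*r + 0 = 16*14 + 0 = 224 + 0 = 224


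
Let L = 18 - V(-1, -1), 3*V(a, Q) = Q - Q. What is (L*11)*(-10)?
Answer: -1980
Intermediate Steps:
V(a, Q) = 0 (V(a, Q) = (Q - Q)/3 = (⅓)*0 = 0)
L = 18 (L = 18 - 1*0 = 18 + 0 = 18)
(L*11)*(-10) = (18*11)*(-10) = 198*(-10) = -1980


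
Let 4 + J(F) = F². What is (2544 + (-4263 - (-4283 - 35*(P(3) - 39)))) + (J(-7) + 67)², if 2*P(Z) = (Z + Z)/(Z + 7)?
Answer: 27507/2 ≈ 13754.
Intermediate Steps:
P(Z) = Z/(7 + Z) (P(Z) = ((Z + Z)/(Z + 7))/2 = ((2*Z)/(7 + Z))/2 = (2*Z/(7 + Z))/2 = Z/(7 + Z))
J(F) = -4 + F²
(2544 + (-4263 - (-4283 - 35*(P(3) - 39)))) + (J(-7) + 67)² = (2544 + (-4263 - (-4283 - 35*(3/(7 + 3) - 39)))) + ((-4 + (-7)²) + 67)² = (2544 + (-4263 - (-4283 - 35*(3/10 - 39)))) + ((-4 + 49) + 67)² = (2544 + (-4263 - (-4283 - 35*(3*(⅒) - 39)))) + (45 + 67)² = (2544 + (-4263 - (-4283 - 35*(3/10 - 39)))) + 112² = (2544 + (-4263 - (-4283 - 35*(-387/10)))) + 12544 = (2544 + (-4263 - (-4283 + 2709/2))) + 12544 = (2544 + (-4263 - 1*(-5857/2))) + 12544 = (2544 + (-4263 + 5857/2)) + 12544 = (2544 - 2669/2) + 12544 = 2419/2 + 12544 = 27507/2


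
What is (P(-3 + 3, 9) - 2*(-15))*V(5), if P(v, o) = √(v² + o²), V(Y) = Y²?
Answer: 975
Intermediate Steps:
P(v, o) = √(o² + v²)
(P(-3 + 3, 9) - 2*(-15))*V(5) = (√(9² + (-3 + 3)²) - 2*(-15))*5² = (√(81 + 0²) + 30)*25 = (√(81 + 0) + 30)*25 = (√81 + 30)*25 = (9 + 30)*25 = 39*25 = 975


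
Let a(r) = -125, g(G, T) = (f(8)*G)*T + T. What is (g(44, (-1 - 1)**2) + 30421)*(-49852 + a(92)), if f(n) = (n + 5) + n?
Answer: -1705265217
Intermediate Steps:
f(n) = 5 + 2*n (f(n) = (5 + n) + n = 5 + 2*n)
g(G, T) = T + 21*G*T (g(G, T) = ((5 + 2*8)*G)*T + T = ((5 + 16)*G)*T + T = (21*G)*T + T = 21*G*T + T = T + 21*G*T)
(g(44, (-1 - 1)**2) + 30421)*(-49852 + a(92)) = ((-1 - 1)**2*(1 + 21*44) + 30421)*(-49852 - 125) = ((-2)**2*(1 + 924) + 30421)*(-49977) = (4*925 + 30421)*(-49977) = (3700 + 30421)*(-49977) = 34121*(-49977) = -1705265217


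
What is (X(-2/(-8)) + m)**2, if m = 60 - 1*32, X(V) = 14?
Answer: 1764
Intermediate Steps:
m = 28 (m = 60 - 32 = 28)
(X(-2/(-8)) + m)**2 = (14 + 28)**2 = 42**2 = 1764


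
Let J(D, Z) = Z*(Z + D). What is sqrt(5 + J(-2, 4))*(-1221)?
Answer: -1221*sqrt(13) ≈ -4402.4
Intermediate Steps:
J(D, Z) = Z*(D + Z)
sqrt(5 + J(-2, 4))*(-1221) = sqrt(5 + 4*(-2 + 4))*(-1221) = sqrt(5 + 4*2)*(-1221) = sqrt(5 + 8)*(-1221) = sqrt(13)*(-1221) = -1221*sqrt(13)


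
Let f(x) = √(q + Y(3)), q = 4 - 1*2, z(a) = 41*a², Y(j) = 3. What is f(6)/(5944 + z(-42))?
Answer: √5/78268 ≈ 2.8569e-5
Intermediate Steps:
q = 2 (q = 4 - 2 = 2)
f(x) = √5 (f(x) = √(2 + 3) = √5)
f(6)/(5944 + z(-42)) = √5/(5944 + 41*(-42)²) = √5/(5944 + 41*1764) = √5/(5944 + 72324) = √5/78268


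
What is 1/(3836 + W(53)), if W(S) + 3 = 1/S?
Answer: 53/203150 ≈ 0.00026089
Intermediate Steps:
W(S) = -3 + 1/S
1/(3836 + W(53)) = 1/(3836 + (-3 + 1/53)) = 1/(3836 - 158/53) = 1/(203150/53) = 53/203150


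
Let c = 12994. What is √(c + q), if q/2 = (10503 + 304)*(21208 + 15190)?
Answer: √786719366 ≈ 28049.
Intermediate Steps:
q = 786706372 (q = 2*((10503 + 304)*(21208 + 15190)) = 2*(10807*36398) = 2*393353186 = 786706372)
√(c + q) = √(12994 + 786706372) = √786719366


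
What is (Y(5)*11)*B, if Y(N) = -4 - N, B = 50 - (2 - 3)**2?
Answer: -4851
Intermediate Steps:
B = 49 (B = 50 - 1*(-1)**2 = 50 - 1*1 = 50 - 1 = 49)
(Y(5)*11)*B = ((-4 - 1*5)*11)*49 = ((-4 - 5)*11)*49 = -9*11*49 = -99*49 = -4851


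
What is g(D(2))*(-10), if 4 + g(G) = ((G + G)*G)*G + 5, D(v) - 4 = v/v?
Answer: -2510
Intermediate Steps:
D(v) = 5 (D(v) = 4 + v/v = 4 + 1 = 5)
g(G) = 1 + 2*G³ (g(G) = -4 + (((G + G)*G)*G + 5) = -4 + (((2*G)*G)*G + 5) = -4 + ((2*G²)*G + 5) = -4 + (2*G³ + 5) = -4 + (5 + 2*G³) = 1 + 2*G³)
g(D(2))*(-10) = (1 + 2*5³)*(-10) = (1 + 2*125)*(-10) = (1 + 250)*(-10) = 251*(-10) = -2510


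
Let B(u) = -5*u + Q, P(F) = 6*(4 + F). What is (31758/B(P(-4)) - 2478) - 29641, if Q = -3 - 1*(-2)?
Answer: -63877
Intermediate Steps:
P(F) = 24 + 6*F
Q = -1 (Q = -3 + 2 = -1)
B(u) = -1 - 5*u (B(u) = -5*u - 1 = -1 - 5*u)
(31758/B(P(-4)) - 2478) - 29641 = (31758/(-1 - 5*(24 + 6*(-4))) - 2478) - 29641 = (31758/(-1 - 5*(24 - 24)) - 2478) - 29641 = (31758/(-1 - 5*0) - 2478) - 29641 = (31758/(-1 + 0) - 2478) - 29641 = (31758/(-1) - 2478) - 29641 = (31758*(-1) - 2478) - 29641 = (-31758 - 2478) - 29641 = -34236 - 29641 = -63877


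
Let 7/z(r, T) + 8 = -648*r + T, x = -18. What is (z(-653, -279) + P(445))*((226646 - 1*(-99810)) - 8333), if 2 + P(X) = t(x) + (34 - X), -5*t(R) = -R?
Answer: -280206268292808/2114285 ≈ -1.3253e+8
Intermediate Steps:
z(r, T) = 7/(-8 + T - 648*r) (z(r, T) = 7/(-8 + (-648*r + T)) = 7/(-8 + (T - 648*r)) = 7/(-8 + T - 648*r))
t(R) = R/5 (t(R) = -(-1)*R/5 = R/5)
P(X) = 142/5 - X (P(X) = -2 + ((1/5)*(-18) + (34 - X)) = -2 + (-18/5 + (34 - X)) = -2 + (152/5 - X) = 142/5 - X)
(z(-653, -279) + P(445))*((226646 - 1*(-99810)) - 8333) = (-7/(8 - 1*(-279) + 648*(-653)) + (142/5 - 1*445))*((226646 - 1*(-99810)) - 8333) = (-7/(8 + 279 - 423144) + (142/5 - 445))*((226646 + 99810) - 8333) = (-7/(-422857) - 2083/5)*(326456 - 8333) = (-7*(-1/422857) - 2083/5)*318123 = (7/422857 - 2083/5)*318123 = -880811096/2114285*318123 = -280206268292808/2114285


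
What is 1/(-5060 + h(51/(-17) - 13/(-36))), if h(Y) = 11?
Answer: -1/5049 ≈ -0.00019806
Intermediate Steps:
1/(-5060 + h(51/(-17) - 13/(-36))) = 1/(-5060 + 11) = 1/(-5049) = -1/5049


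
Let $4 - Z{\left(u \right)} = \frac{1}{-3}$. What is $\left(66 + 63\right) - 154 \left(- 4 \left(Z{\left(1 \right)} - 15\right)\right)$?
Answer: $- \frac{19325}{3} \approx -6441.7$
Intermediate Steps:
$Z{\left(u \right)} = \frac{13}{3}$ ($Z{\left(u \right)} = 4 - \frac{1}{-3} = 4 - - \frac{1}{3} = 4 + \frac{1}{3} = \frac{13}{3}$)
$\left(66 + 63\right) - 154 \left(- 4 \left(Z{\left(1 \right)} - 15\right)\right) = \left(66 + 63\right) - 154 \left(- 4 \left(\frac{13}{3} - 15\right)\right) = 129 - 154 \left(\left(-4\right) \left(- \frac{32}{3}\right)\right) = 129 - \frac{19712}{3} = - \frac{19325}{3}$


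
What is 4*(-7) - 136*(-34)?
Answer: 4596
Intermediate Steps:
4*(-7) - 136*(-34) = -28 + 4624 = 4596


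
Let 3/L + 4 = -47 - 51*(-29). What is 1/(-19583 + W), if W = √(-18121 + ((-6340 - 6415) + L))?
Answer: -9321508/182557788139 - 10*I*√69957601/182557788139 ≈ -5.1061e-5 - 4.5816e-7*I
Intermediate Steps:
L = 1/476 (L = 3/(-4 + (-47 - 51*(-29))) = 3/(-4 + (-47 + 1479)) = 3/(-4 + 1432) = 3/1428 = 3*(1/1428) = 1/476 ≈ 0.0021008)
W = 5*I*√69957601/238 (W = √(-18121 + ((-6340 - 6415) + 1/476)) = √(-18121 + (-12755 + 1/476)) = √(-18121 - 6071379/476) = √(-14696975/476) = 5*I*√69957601/238 ≈ 175.72*I)
1/(-19583 + W) = 1/(-19583 + 5*I*√69957601/238)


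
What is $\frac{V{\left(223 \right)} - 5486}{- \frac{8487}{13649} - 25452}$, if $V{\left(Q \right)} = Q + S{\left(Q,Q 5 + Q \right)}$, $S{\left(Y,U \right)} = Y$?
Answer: $\frac{1528688}{7720063} \approx 0.19801$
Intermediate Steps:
$V{\left(Q \right)} = 2 Q$ ($V{\left(Q \right)} = Q + Q = 2 Q$)
$\frac{V{\left(223 \right)} - 5486}{- \frac{8487}{13649} - 25452} = \frac{2 \cdot 223 - 5486}{- \frac{8487}{13649} - 25452} = \frac{446 - 5486}{\left(-8487\right) \frac{1}{13649} - 25452} = - \frac{5040}{- \frac{8487}{13649} - 25452} = - \frac{5040}{- \frac{347402835}{13649}} = \left(-5040\right) \left(- \frac{13649}{347402835}\right) = \frac{1528688}{7720063}$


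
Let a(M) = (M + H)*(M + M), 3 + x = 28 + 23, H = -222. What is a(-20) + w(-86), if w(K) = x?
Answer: 9728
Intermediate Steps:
x = 48 (x = -3 + (28 + 23) = -3 + 51 = 48)
a(M) = 2*M*(-222 + M) (a(M) = (M - 222)*(M + M) = (-222 + M)*(2*M) = 2*M*(-222 + M))
w(K) = 48
a(-20) + w(-86) = 2*(-20)*(-222 - 20) + 48 = 2*(-20)*(-242) + 48 = 9680 + 48 = 9728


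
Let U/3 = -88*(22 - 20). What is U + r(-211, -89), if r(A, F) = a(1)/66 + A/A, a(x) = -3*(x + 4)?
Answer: -11599/22 ≈ -527.23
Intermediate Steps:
a(x) = -12 - 3*x (a(x) = -3*(4 + x) = -12 - 3*x)
r(A, F) = 17/22 (r(A, F) = (-12 - 3*1)/66 + A/A = (-12 - 3)*(1/66) + 1 = -15*1/66 + 1 = -5/22 + 1 = 17/22)
U = -528 (U = 3*(-88*(22 - 20)) = 3*(-88*2) = 3*(-176) = -528)
U + r(-211, -89) = -528 + 17/22 = -11599/22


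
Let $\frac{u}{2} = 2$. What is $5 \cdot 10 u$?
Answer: $200$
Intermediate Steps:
$u = 4$ ($u = 2 \cdot 2 = 4$)
$5 \cdot 10 u = 5 \cdot 10 \cdot 4 = 50 \cdot 4 = 200$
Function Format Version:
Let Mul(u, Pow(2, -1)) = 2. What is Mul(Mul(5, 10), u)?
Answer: 200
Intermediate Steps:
u = 4 (u = Mul(2, 2) = 4)
Mul(Mul(5, 10), u) = Mul(Mul(5, 10), 4) = Mul(50, 4) = 200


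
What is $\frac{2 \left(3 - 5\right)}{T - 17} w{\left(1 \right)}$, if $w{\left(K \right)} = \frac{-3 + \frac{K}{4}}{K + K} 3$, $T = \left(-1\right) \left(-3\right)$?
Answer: $- \frac{33}{28} \approx -1.1786$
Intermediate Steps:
$T = 3$
$w{\left(K \right)} = \frac{3 \left(-3 + \frac{K}{4}\right)}{2 K}$ ($w{\left(K \right)} = \frac{-3 + K \frac{1}{4}}{2 K} 3 = \left(-3 + \frac{K}{4}\right) \frac{1}{2 K} 3 = \frac{-3 + \frac{K}{4}}{2 K} 3 = \frac{3 \left(-3 + \frac{K}{4}\right)}{2 K}$)
$\frac{2 \left(3 - 5\right)}{T - 17} w{\left(1 \right)} = \frac{2 \left(3 - 5\right)}{3 - 17} \frac{3 \left(-12 + 1\right)}{8 \cdot 1} = \frac{2 \left(-2\right)}{-14} \cdot \frac{3}{8} \cdot 1 \left(-11\right) = \left(- \frac{1}{14}\right) \left(-4\right) \left(- \frac{33}{8}\right) = \frac{2}{7} \left(- \frac{33}{8}\right) = - \frac{33}{28}$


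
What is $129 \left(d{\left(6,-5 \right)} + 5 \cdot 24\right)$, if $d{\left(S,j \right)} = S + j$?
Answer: $15609$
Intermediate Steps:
$129 \left(d{\left(6,-5 \right)} + 5 \cdot 24\right) = 129 \left(\left(6 - 5\right) + 5 \cdot 24\right) = 129 \left(1 + 120\right) = 129 \cdot 121 = 15609$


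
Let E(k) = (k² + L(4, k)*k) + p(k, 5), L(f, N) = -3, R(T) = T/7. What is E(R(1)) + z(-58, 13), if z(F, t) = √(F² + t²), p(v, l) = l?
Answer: 225/49 + √3533 ≈ 64.031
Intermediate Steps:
R(T) = T/7 (R(T) = T*(⅐) = T/7)
E(k) = 5 + k² - 3*k (E(k) = (k² - 3*k) + 5 = 5 + k² - 3*k)
E(R(1)) + z(-58, 13) = (5 + ((⅐)*1)² - 3/7) + √((-58)² + 13²) = (5 + (⅐)² - 3*⅐) + √(3364 + 169) = (5 + 1/49 - 3/7) + √3533 = 225/49 + √3533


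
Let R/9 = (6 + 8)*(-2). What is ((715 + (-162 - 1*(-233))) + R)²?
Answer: 285156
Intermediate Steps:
R = -252 (R = 9*((6 + 8)*(-2)) = 9*(14*(-2)) = 9*(-28) = -252)
((715 + (-162 - 1*(-233))) + R)² = ((715 + (-162 - 1*(-233))) - 252)² = ((715 + (-162 + 233)) - 252)² = ((715 + 71) - 252)² = (786 - 252)² = 534² = 285156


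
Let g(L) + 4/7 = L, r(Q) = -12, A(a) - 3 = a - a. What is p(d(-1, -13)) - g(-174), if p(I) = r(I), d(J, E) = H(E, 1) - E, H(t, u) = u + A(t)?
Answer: 1138/7 ≈ 162.57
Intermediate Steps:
A(a) = 3 (A(a) = 3 + (a - a) = 3 + 0 = 3)
H(t, u) = 3 + u (H(t, u) = u + 3 = 3 + u)
g(L) = -4/7 + L
d(J, E) = 4 - E (d(J, E) = (3 + 1) - E = 4 - E)
p(I) = -12
p(d(-1, -13)) - g(-174) = -12 - (-4/7 - 174) = -12 - 1*(-1222/7) = -12 + 1222/7 = 1138/7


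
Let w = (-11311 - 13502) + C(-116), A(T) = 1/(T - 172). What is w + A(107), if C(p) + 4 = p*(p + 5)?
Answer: -776166/65 ≈ -11941.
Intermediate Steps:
A(T) = 1/(-172 + T)
C(p) = -4 + p*(5 + p) (C(p) = -4 + p*(p + 5) = -4 + p*(5 + p))
w = -11941 (w = (-11311 - 13502) + (-4 + (-116)² + 5*(-116)) = -24813 + (-4 + 13456 - 580) = -24813 + 12872 = -11941)
w + A(107) = -11941 + 1/(-172 + 107) = -11941 + 1/(-65) = -11941 - 1/65 = -776166/65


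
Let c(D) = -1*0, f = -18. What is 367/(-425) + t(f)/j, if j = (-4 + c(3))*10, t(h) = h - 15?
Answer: -131/3400 ≈ -0.038529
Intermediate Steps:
c(D) = 0
t(h) = -15 + h
j = -40 (j = (-4 + 0)*10 = -4*10 = -40)
367/(-425) + t(f)/j = 367/(-425) + (-15 - 18)/(-40) = 367*(-1/425) - 33*(-1/40) = -367/425 + 33/40 = -131/3400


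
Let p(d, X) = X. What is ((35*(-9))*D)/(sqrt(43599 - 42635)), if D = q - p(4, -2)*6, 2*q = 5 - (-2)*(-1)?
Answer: -8505*sqrt(241)/964 ≈ -136.96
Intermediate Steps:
q = 3/2 (q = (5 - (-2)*(-1))/2 = (5 - 1*2)/2 = (5 - 2)/2 = (1/2)*3 = 3/2 ≈ 1.5000)
D = 27/2 (D = 3/2 - (-2)*6 = 3/2 - 1*(-12) = 3/2 + 12 = 27/2 ≈ 13.500)
((35*(-9))*D)/(sqrt(43599 - 42635)) = ((35*(-9))*(27/2))/(sqrt(43599 - 42635)) = (-315*27/2)/(sqrt(964)) = -8505*sqrt(241)/482/2 = -8505*sqrt(241)/964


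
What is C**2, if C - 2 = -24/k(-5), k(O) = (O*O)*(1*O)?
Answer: 75076/15625 ≈ 4.8049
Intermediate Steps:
k(O) = O**3 (k(O) = O**2*O = O**3)
C = 274/125 (C = 2 - 24/((-5)**3) = 2 - 24/(-125) = 2 - 24*(-1/125) = 2 + 24/125 = 274/125 ≈ 2.1920)
C**2 = (274/125)**2 = 75076/15625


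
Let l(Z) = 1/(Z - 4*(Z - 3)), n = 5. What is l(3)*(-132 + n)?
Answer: -127/3 ≈ -42.333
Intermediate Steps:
l(Z) = 1/(12 - 3*Z) (l(Z) = 1/(Z - 4*(-3 + Z)) = 1/(Z + (12 - 4*Z)) = 1/(12 - 3*Z))
l(3)*(-132 + n) = (-1/(-12 + 3*3))*(-132 + 5) = -1/(-12 + 9)*(-127) = -1/(-3)*(-127) = -1*(-⅓)*(-127) = (⅓)*(-127) = -127/3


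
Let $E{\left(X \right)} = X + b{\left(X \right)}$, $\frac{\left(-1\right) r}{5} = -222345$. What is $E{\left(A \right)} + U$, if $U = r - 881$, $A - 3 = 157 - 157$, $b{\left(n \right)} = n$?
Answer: $1110850$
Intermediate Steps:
$r = 1111725$ ($r = \left(-5\right) \left(-222345\right) = 1111725$)
$A = 3$ ($A = 3 + \left(157 - 157\right) = 3 + 0 = 3$)
$E{\left(X \right)} = 2 X$ ($E{\left(X \right)} = X + X = 2 X$)
$U = 1110844$ ($U = 1111725 - 881 = 1110844$)
$E{\left(A \right)} + U = 2 \cdot 3 + 1110844 = 6 + 1110844 = 1110850$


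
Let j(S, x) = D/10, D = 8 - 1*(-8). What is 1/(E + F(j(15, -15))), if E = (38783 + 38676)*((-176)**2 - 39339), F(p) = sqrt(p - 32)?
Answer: -3238948085/2098156939465033597 - 2*I*sqrt(190)/2098156939465033597 ≈ -1.5437e-9 - 1.3139e-17*I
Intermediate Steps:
D = 16 (D = 8 + 8 = 16)
j(S, x) = 8/5 (j(S, x) = 16/10 = 16*(1/10) = 8/5)
F(p) = sqrt(-32 + p)
E = -647789617 (E = 77459*(30976 - 39339) = 77459*(-8363) = -647789617)
1/(E + F(j(15, -15))) = 1/(-647789617 + sqrt(-32 + 8/5)) = 1/(-647789617 + sqrt(-152/5)) = 1/(-647789617 + 2*I*sqrt(190)/5)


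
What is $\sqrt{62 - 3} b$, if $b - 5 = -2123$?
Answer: $- 2118 \sqrt{59} \approx -16269.0$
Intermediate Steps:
$b = -2118$ ($b = 5 - 2123 = -2118$)
$\sqrt{62 - 3} b = \sqrt{62 - 3} \left(-2118\right) = \sqrt{59} \left(-2118\right) = - 2118 \sqrt{59}$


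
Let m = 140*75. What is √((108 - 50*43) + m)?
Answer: √8458 ≈ 91.967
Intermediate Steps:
m = 10500
√((108 - 50*43) + m) = √((108 - 50*43) + 10500) = √((108 - 2150) + 10500) = √(-2042 + 10500) = √8458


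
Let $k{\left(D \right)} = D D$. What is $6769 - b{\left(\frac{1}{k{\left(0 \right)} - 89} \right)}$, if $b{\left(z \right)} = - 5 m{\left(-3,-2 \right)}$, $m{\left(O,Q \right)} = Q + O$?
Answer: $6744$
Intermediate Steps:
$k{\left(D \right)} = D^{2}$
$m{\left(O,Q \right)} = O + Q$
$b{\left(z \right)} = 25$ ($b{\left(z \right)} = - 5 \left(-3 - 2\right) = \left(-5\right) \left(-5\right) = 25$)
$6769 - b{\left(\frac{1}{k{\left(0 \right)} - 89} \right)} = 6769 - 25 = 6744$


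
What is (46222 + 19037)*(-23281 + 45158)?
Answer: 1427671143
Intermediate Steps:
(46222 + 19037)*(-23281 + 45158) = 65259*21877 = 1427671143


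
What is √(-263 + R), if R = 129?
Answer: I*√134 ≈ 11.576*I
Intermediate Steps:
√(-263 + R) = √(-263 + 129) = √(-134) = I*√134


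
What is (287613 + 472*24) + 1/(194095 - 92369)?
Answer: 30410072167/101726 ≈ 2.9894e+5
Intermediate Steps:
(287613 + 472*24) + 1/(194095 - 92369) = (287613 + 11328) + 1/101726 = 298941 + 1/101726 = 30410072167/101726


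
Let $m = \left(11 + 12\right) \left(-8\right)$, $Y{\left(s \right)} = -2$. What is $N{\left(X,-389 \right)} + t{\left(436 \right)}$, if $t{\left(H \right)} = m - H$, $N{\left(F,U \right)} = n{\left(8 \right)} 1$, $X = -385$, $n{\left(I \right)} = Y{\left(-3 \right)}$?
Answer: $-622$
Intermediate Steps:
$n{\left(I \right)} = -2$
$m = -184$ ($m = 23 \left(-8\right) = -184$)
$N{\left(F,U \right)} = -2$ ($N{\left(F,U \right)} = \left(-2\right) 1 = -2$)
$t{\left(H \right)} = -184 - H$
$N{\left(X,-389 \right)} + t{\left(436 \right)} = -2 - 620 = -622$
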